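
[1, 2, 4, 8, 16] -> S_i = 1*2^i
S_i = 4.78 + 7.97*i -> [4.78, 12.75, 20.72, 28.69, 36.66]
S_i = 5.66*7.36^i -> [5.66, 41.66, 306.6, 2256.58, 16608.4]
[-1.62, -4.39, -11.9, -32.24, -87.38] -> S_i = -1.62*2.71^i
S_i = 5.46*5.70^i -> [5.46, 31.12, 177.4, 1011.15, 5763.58]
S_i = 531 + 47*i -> [531, 578, 625, 672, 719]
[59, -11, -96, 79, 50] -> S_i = Random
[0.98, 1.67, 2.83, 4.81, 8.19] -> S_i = 0.98*1.70^i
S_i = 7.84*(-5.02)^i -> [7.84, -39.36, 197.57, -991.81, 4978.87]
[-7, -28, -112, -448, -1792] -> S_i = -7*4^i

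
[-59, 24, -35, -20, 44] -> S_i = Random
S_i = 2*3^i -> [2, 6, 18, 54, 162]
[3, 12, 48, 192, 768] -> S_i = 3*4^i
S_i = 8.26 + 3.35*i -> [8.26, 11.61, 14.96, 18.31, 21.66]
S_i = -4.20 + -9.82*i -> [-4.2, -14.02, -23.84, -33.66, -43.48]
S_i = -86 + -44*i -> [-86, -130, -174, -218, -262]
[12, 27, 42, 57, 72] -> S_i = 12 + 15*i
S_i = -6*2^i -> [-6, -12, -24, -48, -96]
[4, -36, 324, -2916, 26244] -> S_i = 4*-9^i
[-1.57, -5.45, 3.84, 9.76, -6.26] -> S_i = Random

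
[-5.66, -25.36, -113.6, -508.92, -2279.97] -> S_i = -5.66*4.48^i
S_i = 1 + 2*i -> [1, 3, 5, 7, 9]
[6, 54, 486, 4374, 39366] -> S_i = 6*9^i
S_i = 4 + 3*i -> [4, 7, 10, 13, 16]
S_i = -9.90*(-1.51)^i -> [-9.9, 14.95, -22.57, 34.09, -51.47]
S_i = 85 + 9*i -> [85, 94, 103, 112, 121]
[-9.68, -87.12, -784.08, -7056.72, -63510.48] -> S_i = -9.68*9.00^i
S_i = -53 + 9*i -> [-53, -44, -35, -26, -17]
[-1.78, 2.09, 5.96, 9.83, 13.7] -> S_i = -1.78 + 3.87*i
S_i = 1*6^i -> [1, 6, 36, 216, 1296]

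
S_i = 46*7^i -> [46, 322, 2254, 15778, 110446]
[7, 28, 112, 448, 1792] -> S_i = 7*4^i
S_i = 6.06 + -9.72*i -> [6.06, -3.66, -13.38, -23.1, -32.82]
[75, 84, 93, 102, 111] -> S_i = 75 + 9*i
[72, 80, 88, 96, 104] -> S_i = 72 + 8*i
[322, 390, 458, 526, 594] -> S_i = 322 + 68*i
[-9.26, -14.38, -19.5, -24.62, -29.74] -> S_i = -9.26 + -5.12*i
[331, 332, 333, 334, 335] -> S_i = 331 + 1*i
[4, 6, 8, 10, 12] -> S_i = 4 + 2*i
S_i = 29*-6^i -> [29, -174, 1044, -6264, 37584]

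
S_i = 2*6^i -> [2, 12, 72, 432, 2592]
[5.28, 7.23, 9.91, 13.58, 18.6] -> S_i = 5.28*1.37^i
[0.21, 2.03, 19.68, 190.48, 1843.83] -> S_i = 0.21*9.68^i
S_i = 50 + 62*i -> [50, 112, 174, 236, 298]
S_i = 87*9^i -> [87, 783, 7047, 63423, 570807]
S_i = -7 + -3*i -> [-7, -10, -13, -16, -19]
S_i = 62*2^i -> [62, 124, 248, 496, 992]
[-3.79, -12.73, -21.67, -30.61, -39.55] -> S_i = -3.79 + -8.94*i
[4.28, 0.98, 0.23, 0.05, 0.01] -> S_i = 4.28*0.23^i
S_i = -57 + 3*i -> [-57, -54, -51, -48, -45]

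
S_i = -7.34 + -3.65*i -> [-7.34, -10.99, -14.64, -18.29, -21.94]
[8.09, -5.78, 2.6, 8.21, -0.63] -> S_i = Random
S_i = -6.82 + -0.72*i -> [-6.82, -7.54, -8.26, -8.98, -9.7]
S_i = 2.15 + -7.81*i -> [2.15, -5.66, -13.47, -21.28, -29.09]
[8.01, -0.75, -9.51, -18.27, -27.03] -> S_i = 8.01 + -8.76*i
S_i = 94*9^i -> [94, 846, 7614, 68526, 616734]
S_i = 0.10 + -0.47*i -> [0.1, -0.37, -0.84, -1.31, -1.78]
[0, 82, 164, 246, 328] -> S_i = 0 + 82*i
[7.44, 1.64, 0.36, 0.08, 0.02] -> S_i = 7.44*0.22^i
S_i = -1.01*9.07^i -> [-1.01, -9.16, -83.09, -753.6, -6835.19]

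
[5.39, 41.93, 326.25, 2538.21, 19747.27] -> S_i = 5.39*7.78^i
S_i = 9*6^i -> [9, 54, 324, 1944, 11664]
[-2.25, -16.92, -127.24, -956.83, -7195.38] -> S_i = -2.25*7.52^i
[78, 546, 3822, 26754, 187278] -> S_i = 78*7^i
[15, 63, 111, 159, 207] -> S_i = 15 + 48*i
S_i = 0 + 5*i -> [0, 5, 10, 15, 20]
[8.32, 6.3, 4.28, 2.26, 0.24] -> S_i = 8.32 + -2.02*i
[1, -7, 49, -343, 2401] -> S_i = 1*-7^i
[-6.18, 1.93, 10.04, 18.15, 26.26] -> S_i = -6.18 + 8.11*i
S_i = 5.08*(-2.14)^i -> [5.08, -10.87, 23.26, -49.79, 106.54]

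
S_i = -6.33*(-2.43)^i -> [-6.33, 15.38, -37.38, 90.83, -220.71]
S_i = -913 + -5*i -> [-913, -918, -923, -928, -933]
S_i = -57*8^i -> [-57, -456, -3648, -29184, -233472]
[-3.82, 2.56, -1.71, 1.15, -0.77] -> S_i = -3.82*(-0.67)^i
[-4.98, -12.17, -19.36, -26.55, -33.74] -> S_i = -4.98 + -7.19*i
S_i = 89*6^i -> [89, 534, 3204, 19224, 115344]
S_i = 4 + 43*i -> [4, 47, 90, 133, 176]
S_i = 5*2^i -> [5, 10, 20, 40, 80]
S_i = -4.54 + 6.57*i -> [-4.54, 2.03, 8.6, 15.17, 21.74]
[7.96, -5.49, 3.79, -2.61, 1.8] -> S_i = 7.96*(-0.69)^i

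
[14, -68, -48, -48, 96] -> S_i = Random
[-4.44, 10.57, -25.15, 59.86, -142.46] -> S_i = -4.44*(-2.38)^i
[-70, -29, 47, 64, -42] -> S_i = Random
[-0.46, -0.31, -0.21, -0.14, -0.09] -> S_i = -0.46*0.67^i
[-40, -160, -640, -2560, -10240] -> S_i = -40*4^i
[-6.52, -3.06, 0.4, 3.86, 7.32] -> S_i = -6.52 + 3.46*i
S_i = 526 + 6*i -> [526, 532, 538, 544, 550]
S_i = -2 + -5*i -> [-2, -7, -12, -17, -22]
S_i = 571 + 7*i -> [571, 578, 585, 592, 599]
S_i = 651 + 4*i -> [651, 655, 659, 663, 667]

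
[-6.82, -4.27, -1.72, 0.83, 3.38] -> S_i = -6.82 + 2.55*i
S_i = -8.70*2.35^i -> [-8.7, -20.44, -48.05, -112.91, -265.33]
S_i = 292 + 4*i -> [292, 296, 300, 304, 308]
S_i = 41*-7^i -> [41, -287, 2009, -14063, 98441]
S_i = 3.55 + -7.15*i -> [3.55, -3.6, -10.75, -17.9, -25.05]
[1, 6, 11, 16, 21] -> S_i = 1 + 5*i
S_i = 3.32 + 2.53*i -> [3.32, 5.85, 8.38, 10.91, 13.44]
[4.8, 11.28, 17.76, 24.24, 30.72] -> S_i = 4.80 + 6.48*i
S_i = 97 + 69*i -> [97, 166, 235, 304, 373]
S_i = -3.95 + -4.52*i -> [-3.95, -8.47, -12.99, -17.51, -22.03]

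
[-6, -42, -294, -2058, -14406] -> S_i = -6*7^i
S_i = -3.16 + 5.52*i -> [-3.16, 2.36, 7.88, 13.4, 18.92]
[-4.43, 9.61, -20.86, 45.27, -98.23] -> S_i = -4.43*(-2.17)^i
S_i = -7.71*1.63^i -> [-7.71, -12.57, -20.48, -33.39, -54.43]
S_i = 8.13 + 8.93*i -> [8.13, 17.06, 25.99, 34.92, 43.85]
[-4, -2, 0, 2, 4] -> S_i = -4 + 2*i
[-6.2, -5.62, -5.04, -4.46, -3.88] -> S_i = -6.20 + 0.58*i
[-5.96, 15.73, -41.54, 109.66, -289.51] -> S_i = -5.96*(-2.64)^i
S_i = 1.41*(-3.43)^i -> [1.41, -4.84, 16.59, -56.9, 195.16]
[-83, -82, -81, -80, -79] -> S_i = -83 + 1*i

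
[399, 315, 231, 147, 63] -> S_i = 399 + -84*i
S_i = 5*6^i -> [5, 30, 180, 1080, 6480]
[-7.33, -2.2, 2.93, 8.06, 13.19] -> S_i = -7.33 + 5.13*i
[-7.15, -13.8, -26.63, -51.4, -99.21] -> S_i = -7.15*1.93^i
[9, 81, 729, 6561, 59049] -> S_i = 9*9^i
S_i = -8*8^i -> [-8, -64, -512, -4096, -32768]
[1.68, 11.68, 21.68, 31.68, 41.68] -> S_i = 1.68 + 10.00*i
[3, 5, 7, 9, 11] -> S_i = 3 + 2*i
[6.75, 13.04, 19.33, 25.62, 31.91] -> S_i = 6.75 + 6.29*i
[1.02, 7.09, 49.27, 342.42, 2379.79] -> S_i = 1.02*6.95^i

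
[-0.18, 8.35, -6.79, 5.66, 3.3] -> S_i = Random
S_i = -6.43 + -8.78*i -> [-6.43, -15.21, -23.99, -32.77, -41.55]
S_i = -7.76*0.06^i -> [-7.76, -0.47, -0.03, -0.0, -0.0]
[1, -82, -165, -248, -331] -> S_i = 1 + -83*i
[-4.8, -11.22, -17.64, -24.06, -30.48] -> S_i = -4.80 + -6.42*i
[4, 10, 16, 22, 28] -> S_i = 4 + 6*i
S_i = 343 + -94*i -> [343, 249, 155, 61, -33]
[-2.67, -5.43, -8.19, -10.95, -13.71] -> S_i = -2.67 + -2.76*i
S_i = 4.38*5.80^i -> [4.38, 25.4, 147.34, 854.59, 4956.63]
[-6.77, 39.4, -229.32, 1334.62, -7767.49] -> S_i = -6.77*(-5.82)^i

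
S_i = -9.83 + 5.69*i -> [-9.83, -4.14, 1.55, 7.24, 12.93]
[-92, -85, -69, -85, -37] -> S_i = Random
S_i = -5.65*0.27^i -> [-5.65, -1.53, -0.41, -0.11, -0.03]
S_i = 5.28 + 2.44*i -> [5.28, 7.72, 10.16, 12.6, 15.04]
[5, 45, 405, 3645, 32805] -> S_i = 5*9^i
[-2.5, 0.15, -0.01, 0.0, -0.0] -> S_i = -2.50*(-0.06)^i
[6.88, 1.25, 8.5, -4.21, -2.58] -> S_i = Random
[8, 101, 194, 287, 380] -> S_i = 8 + 93*i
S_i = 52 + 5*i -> [52, 57, 62, 67, 72]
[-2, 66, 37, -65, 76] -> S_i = Random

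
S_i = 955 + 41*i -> [955, 996, 1037, 1078, 1119]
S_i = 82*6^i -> [82, 492, 2952, 17712, 106272]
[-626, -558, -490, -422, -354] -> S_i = -626 + 68*i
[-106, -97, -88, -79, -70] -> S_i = -106 + 9*i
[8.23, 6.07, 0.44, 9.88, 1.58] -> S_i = Random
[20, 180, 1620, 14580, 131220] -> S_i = 20*9^i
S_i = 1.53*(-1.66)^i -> [1.53, -2.54, 4.22, -7.0, 11.62]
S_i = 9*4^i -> [9, 36, 144, 576, 2304]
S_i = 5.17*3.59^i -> [5.17, 18.56, 66.63, 239.21, 858.75]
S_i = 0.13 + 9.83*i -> [0.13, 9.96, 19.79, 29.62, 39.45]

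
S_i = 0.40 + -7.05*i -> [0.4, -6.65, -13.7, -20.75, -27.8]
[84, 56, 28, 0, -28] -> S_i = 84 + -28*i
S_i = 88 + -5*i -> [88, 83, 78, 73, 68]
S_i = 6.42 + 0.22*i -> [6.42, 6.64, 6.86, 7.08, 7.3]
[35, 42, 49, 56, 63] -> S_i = 35 + 7*i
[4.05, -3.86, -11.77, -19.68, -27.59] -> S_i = 4.05 + -7.91*i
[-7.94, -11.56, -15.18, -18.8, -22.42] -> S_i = -7.94 + -3.62*i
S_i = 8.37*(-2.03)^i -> [8.37, -16.99, 34.49, -70.02, 142.14]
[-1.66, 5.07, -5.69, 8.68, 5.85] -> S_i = Random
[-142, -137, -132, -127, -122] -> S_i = -142 + 5*i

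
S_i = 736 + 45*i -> [736, 781, 826, 871, 916]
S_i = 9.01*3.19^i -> [9.01, 28.74, 91.69, 292.48, 933.01]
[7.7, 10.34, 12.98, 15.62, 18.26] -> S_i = 7.70 + 2.64*i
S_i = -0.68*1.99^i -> [-0.68, -1.35, -2.69, -5.36, -10.66]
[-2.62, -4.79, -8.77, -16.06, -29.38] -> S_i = -2.62*1.83^i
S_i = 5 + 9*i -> [5, 14, 23, 32, 41]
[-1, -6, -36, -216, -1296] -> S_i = -1*6^i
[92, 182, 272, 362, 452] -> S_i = 92 + 90*i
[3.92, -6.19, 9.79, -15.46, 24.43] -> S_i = 3.92*(-1.58)^i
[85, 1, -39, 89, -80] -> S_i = Random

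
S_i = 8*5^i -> [8, 40, 200, 1000, 5000]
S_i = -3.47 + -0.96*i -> [-3.47, -4.43, -5.39, -6.35, -7.31]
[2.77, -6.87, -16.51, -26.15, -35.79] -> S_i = 2.77 + -9.64*i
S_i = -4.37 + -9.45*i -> [-4.37, -13.82, -23.27, -32.72, -42.17]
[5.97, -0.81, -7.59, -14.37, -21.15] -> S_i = 5.97 + -6.78*i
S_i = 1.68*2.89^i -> [1.68, 4.86, 14.03, 40.55, 117.19]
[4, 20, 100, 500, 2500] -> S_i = 4*5^i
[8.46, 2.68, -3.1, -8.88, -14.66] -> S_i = 8.46 + -5.78*i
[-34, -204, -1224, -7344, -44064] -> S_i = -34*6^i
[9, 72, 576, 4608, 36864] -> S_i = 9*8^i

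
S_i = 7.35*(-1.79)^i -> [7.35, -13.16, 23.55, -42.15, 75.46]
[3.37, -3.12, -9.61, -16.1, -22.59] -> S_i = 3.37 + -6.49*i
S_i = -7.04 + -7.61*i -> [-7.04, -14.65, -22.26, -29.87, -37.48]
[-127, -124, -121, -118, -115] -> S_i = -127 + 3*i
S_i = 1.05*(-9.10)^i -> [1.05, -9.56, 86.95, -791.25, 7200.37]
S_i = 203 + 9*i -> [203, 212, 221, 230, 239]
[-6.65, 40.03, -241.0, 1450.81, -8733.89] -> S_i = -6.65*(-6.02)^i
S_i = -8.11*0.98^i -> [-8.11, -7.95, -7.79, -7.63, -7.48]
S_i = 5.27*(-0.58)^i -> [5.27, -3.06, 1.77, -1.03, 0.6]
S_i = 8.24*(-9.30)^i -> [8.24, -76.63, 712.68, -6627.9, 61639.49]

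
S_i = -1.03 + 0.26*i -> [-1.03, -0.77, -0.51, -0.25, 0.01]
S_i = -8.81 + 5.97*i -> [-8.81, -2.84, 3.13, 9.1, 15.07]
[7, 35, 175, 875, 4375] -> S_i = 7*5^i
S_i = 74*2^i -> [74, 148, 296, 592, 1184]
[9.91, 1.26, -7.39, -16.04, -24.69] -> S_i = 9.91 + -8.65*i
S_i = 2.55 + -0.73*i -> [2.55, 1.82, 1.09, 0.36, -0.37]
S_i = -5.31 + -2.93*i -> [-5.31, -8.24, -11.17, -14.1, -17.03]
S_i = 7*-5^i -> [7, -35, 175, -875, 4375]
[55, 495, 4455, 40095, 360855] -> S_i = 55*9^i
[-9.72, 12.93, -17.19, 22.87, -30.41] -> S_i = -9.72*(-1.33)^i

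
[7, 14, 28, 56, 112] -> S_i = 7*2^i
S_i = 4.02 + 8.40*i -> [4.02, 12.42, 20.82, 29.22, 37.62]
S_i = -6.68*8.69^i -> [-6.68, -58.05, -504.45, -4383.65, -38093.91]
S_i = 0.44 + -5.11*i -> [0.44, -4.67, -9.78, -14.89, -20.0]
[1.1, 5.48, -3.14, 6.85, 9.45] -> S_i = Random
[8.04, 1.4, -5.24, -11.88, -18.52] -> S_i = 8.04 + -6.64*i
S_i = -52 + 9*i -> [-52, -43, -34, -25, -16]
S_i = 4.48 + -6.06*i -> [4.48, -1.58, -7.64, -13.7, -19.76]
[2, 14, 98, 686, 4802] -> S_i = 2*7^i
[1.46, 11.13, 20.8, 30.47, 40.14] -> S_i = 1.46 + 9.67*i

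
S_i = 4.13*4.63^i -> [4.13, 19.12, 88.53, 409.91, 1897.9]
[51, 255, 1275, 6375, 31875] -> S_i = 51*5^i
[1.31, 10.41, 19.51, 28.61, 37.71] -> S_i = 1.31 + 9.10*i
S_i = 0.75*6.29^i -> [0.75, 4.72, 29.67, 186.64, 1173.99]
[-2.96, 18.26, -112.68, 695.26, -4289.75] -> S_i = -2.96*(-6.17)^i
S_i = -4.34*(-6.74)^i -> [-4.34, 29.25, -197.16, 1328.83, -8956.31]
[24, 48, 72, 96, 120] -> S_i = 24 + 24*i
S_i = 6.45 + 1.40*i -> [6.45, 7.85, 9.25, 10.65, 12.05]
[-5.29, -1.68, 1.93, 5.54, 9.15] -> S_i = -5.29 + 3.61*i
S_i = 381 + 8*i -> [381, 389, 397, 405, 413]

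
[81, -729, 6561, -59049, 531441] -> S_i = 81*-9^i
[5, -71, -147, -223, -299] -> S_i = 5 + -76*i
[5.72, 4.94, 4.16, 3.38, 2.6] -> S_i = 5.72 + -0.78*i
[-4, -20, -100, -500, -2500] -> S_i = -4*5^i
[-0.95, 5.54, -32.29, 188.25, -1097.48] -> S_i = -0.95*(-5.83)^i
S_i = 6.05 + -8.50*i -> [6.05, -2.45, -10.95, -19.45, -27.95]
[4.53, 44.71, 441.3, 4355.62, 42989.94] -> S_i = 4.53*9.87^i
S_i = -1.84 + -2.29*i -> [-1.84, -4.13, -6.42, -8.71, -11.0]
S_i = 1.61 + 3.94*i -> [1.61, 5.55, 9.49, 13.43, 17.37]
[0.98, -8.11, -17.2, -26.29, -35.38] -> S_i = 0.98 + -9.09*i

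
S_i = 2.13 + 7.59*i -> [2.13, 9.72, 17.31, 24.9, 32.49]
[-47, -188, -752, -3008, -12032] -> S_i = -47*4^i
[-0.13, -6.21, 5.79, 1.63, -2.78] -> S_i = Random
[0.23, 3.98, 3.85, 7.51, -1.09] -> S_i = Random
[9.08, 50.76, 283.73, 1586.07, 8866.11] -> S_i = 9.08*5.59^i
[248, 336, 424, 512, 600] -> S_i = 248 + 88*i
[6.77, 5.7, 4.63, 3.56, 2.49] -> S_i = 6.77 + -1.07*i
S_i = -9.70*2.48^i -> [-9.7, -24.06, -59.66, -147.95, -366.93]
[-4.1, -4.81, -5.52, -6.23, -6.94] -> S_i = -4.10 + -0.71*i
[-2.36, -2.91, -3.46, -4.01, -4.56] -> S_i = -2.36 + -0.55*i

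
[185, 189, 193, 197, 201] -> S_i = 185 + 4*i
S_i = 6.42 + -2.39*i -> [6.42, 4.03, 1.64, -0.75, -3.14]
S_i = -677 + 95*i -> [-677, -582, -487, -392, -297]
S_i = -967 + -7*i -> [-967, -974, -981, -988, -995]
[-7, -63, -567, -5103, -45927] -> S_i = -7*9^i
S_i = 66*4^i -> [66, 264, 1056, 4224, 16896]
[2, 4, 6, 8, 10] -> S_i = 2 + 2*i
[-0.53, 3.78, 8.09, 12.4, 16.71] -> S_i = -0.53 + 4.31*i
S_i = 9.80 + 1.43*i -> [9.8, 11.23, 12.66, 14.09, 15.52]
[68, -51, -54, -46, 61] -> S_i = Random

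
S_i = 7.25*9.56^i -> [7.25, 69.31, 662.6, 6334.49, 60557.73]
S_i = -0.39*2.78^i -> [-0.39, -1.08, -3.01, -8.38, -23.29]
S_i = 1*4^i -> [1, 4, 16, 64, 256]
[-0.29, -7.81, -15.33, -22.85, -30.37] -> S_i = -0.29 + -7.52*i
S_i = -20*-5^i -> [-20, 100, -500, 2500, -12500]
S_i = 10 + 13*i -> [10, 23, 36, 49, 62]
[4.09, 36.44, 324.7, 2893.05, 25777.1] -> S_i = 4.09*8.91^i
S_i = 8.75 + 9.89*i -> [8.75, 18.64, 28.53, 38.42, 48.31]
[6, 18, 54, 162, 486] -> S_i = 6*3^i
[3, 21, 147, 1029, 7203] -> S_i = 3*7^i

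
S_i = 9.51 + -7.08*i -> [9.51, 2.43, -4.65, -11.73, -18.81]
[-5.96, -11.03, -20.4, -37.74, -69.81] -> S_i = -5.96*1.85^i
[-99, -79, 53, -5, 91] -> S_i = Random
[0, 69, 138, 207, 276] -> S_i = 0 + 69*i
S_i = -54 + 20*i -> [-54, -34, -14, 6, 26]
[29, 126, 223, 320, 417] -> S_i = 29 + 97*i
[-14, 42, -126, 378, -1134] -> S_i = -14*-3^i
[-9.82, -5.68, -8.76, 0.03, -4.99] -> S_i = Random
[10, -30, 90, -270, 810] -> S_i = 10*-3^i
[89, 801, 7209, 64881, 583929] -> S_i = 89*9^i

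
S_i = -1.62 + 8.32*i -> [-1.62, 6.7, 15.02, 23.34, 31.66]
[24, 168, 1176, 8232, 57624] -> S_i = 24*7^i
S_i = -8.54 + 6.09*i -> [-8.54, -2.45, 3.64, 9.73, 15.82]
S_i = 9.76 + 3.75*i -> [9.76, 13.51, 17.26, 21.01, 24.76]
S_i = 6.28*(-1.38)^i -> [6.28, -8.67, 11.96, -16.5, 22.78]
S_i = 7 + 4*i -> [7, 11, 15, 19, 23]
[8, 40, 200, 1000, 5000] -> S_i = 8*5^i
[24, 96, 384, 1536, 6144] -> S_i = 24*4^i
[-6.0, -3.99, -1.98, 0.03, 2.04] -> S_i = -6.00 + 2.01*i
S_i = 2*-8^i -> [2, -16, 128, -1024, 8192]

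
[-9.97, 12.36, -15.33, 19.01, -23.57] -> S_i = -9.97*(-1.24)^i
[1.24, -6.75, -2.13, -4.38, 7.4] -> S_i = Random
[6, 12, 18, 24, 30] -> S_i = 6 + 6*i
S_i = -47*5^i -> [-47, -235, -1175, -5875, -29375]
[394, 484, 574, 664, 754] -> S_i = 394 + 90*i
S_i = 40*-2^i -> [40, -80, 160, -320, 640]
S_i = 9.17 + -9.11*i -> [9.17, 0.06, -9.05, -18.16, -27.27]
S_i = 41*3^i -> [41, 123, 369, 1107, 3321]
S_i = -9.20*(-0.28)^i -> [-9.2, 2.58, -0.72, 0.2, -0.06]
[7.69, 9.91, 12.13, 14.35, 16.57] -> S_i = 7.69 + 2.22*i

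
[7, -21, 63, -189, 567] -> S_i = 7*-3^i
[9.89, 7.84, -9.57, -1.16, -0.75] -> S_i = Random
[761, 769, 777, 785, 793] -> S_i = 761 + 8*i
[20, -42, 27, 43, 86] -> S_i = Random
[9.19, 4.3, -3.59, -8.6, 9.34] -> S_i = Random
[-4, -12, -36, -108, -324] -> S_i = -4*3^i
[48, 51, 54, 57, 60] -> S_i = 48 + 3*i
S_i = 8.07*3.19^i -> [8.07, 25.74, 82.12, 261.97, 835.67]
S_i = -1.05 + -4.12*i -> [-1.05, -5.17, -9.29, -13.41, -17.53]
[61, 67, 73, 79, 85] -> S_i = 61 + 6*i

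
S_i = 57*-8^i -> [57, -456, 3648, -29184, 233472]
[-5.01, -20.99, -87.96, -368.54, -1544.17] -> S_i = -5.01*4.19^i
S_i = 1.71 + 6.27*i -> [1.71, 7.98, 14.25, 20.52, 26.79]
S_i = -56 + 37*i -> [-56, -19, 18, 55, 92]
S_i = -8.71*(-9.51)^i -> [-8.71, 82.83, -787.73, 7491.34, -71242.68]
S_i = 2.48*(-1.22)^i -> [2.48, -3.03, 3.69, -4.5, 5.49]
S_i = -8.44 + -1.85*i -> [-8.44, -10.29, -12.14, -13.99, -15.84]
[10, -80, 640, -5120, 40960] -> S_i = 10*-8^i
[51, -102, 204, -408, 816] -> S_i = 51*-2^i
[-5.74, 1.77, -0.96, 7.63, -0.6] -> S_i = Random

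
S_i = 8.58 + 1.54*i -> [8.58, 10.12, 11.66, 13.2, 14.74]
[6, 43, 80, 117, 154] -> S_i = 6 + 37*i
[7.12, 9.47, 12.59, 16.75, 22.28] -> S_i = 7.12*1.33^i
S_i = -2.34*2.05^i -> [-2.34, -4.8, -9.83, -20.16, -41.33]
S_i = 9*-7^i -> [9, -63, 441, -3087, 21609]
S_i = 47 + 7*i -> [47, 54, 61, 68, 75]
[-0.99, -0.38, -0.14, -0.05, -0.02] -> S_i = -0.99*0.38^i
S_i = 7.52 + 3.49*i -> [7.52, 11.01, 14.5, 17.99, 21.48]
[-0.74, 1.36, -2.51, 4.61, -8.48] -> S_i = -0.74*(-1.84)^i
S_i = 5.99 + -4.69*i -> [5.99, 1.3, -3.39, -8.08, -12.77]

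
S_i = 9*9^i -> [9, 81, 729, 6561, 59049]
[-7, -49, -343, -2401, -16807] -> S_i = -7*7^i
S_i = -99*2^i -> [-99, -198, -396, -792, -1584]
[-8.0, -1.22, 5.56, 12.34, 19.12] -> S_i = -8.00 + 6.78*i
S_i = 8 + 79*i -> [8, 87, 166, 245, 324]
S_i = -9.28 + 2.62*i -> [-9.28, -6.66, -4.04, -1.42, 1.2]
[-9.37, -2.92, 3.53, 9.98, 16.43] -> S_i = -9.37 + 6.45*i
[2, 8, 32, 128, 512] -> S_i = 2*4^i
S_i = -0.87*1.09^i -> [-0.87, -0.95, -1.03, -1.13, -1.23]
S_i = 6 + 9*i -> [6, 15, 24, 33, 42]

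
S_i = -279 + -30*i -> [-279, -309, -339, -369, -399]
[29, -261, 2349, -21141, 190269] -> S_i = 29*-9^i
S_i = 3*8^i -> [3, 24, 192, 1536, 12288]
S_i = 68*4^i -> [68, 272, 1088, 4352, 17408]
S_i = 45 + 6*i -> [45, 51, 57, 63, 69]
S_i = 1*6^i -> [1, 6, 36, 216, 1296]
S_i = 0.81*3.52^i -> [0.81, 2.85, 10.04, 35.33, 124.35]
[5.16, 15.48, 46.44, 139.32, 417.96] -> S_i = 5.16*3.00^i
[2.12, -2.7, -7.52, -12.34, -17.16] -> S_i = 2.12 + -4.82*i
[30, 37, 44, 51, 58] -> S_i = 30 + 7*i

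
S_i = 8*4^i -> [8, 32, 128, 512, 2048]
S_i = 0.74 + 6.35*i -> [0.74, 7.09, 13.44, 19.79, 26.14]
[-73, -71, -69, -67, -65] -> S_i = -73 + 2*i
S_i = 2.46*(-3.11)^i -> [2.46, -7.65, 23.79, -74.0, 230.13]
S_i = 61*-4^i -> [61, -244, 976, -3904, 15616]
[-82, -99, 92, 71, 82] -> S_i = Random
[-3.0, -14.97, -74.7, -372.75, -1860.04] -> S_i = -3.00*4.99^i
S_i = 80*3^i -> [80, 240, 720, 2160, 6480]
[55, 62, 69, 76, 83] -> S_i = 55 + 7*i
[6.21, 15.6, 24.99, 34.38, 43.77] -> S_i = 6.21 + 9.39*i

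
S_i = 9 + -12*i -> [9, -3, -15, -27, -39]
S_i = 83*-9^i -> [83, -747, 6723, -60507, 544563]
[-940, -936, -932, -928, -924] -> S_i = -940 + 4*i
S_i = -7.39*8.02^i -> [-7.39, -59.27, -475.33, -3812.13, -30573.27]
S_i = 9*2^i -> [9, 18, 36, 72, 144]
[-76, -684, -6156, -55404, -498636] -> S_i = -76*9^i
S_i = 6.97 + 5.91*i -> [6.97, 12.88, 18.79, 24.7, 30.61]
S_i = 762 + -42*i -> [762, 720, 678, 636, 594]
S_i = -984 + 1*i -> [-984, -983, -982, -981, -980]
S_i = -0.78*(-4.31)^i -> [-0.78, 3.36, -14.49, 62.45, -269.16]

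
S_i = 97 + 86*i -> [97, 183, 269, 355, 441]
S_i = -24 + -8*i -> [-24, -32, -40, -48, -56]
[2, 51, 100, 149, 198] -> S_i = 2 + 49*i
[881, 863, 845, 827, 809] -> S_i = 881 + -18*i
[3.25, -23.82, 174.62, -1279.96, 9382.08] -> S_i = 3.25*(-7.33)^i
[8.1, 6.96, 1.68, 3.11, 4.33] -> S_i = Random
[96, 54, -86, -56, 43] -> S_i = Random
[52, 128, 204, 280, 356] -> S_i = 52 + 76*i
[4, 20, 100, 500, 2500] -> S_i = 4*5^i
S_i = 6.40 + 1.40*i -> [6.4, 7.8, 9.2, 10.6, 12.0]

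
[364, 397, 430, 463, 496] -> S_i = 364 + 33*i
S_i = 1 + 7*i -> [1, 8, 15, 22, 29]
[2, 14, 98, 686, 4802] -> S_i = 2*7^i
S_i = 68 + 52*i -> [68, 120, 172, 224, 276]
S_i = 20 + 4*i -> [20, 24, 28, 32, 36]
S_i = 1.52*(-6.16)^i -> [1.52, -9.36, 57.68, -355.29, 2188.6]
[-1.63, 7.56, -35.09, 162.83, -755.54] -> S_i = -1.63*(-4.64)^i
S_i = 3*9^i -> [3, 27, 243, 2187, 19683]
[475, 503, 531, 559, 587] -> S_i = 475 + 28*i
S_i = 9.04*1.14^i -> [9.04, 10.31, 11.75, 13.39, 15.27]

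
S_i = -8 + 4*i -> [-8, -4, 0, 4, 8]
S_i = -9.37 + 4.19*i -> [-9.37, -5.18, -0.99, 3.2, 7.39]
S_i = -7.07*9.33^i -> [-7.07, -65.96, -615.44, -5742.02, -53573.0]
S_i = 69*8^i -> [69, 552, 4416, 35328, 282624]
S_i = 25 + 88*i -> [25, 113, 201, 289, 377]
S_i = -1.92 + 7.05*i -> [-1.92, 5.13, 12.18, 19.23, 26.28]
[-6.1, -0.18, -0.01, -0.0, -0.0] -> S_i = -6.10*0.03^i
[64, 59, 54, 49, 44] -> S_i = 64 + -5*i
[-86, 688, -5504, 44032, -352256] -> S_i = -86*-8^i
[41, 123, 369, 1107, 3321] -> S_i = 41*3^i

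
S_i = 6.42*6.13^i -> [6.42, 39.35, 241.24, 1478.82, 9065.19]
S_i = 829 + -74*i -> [829, 755, 681, 607, 533]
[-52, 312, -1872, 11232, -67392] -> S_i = -52*-6^i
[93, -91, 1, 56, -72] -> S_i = Random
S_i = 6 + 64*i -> [6, 70, 134, 198, 262]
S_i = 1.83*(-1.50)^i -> [1.83, -2.74, 4.12, -6.18, 9.26]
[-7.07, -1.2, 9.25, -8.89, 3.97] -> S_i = Random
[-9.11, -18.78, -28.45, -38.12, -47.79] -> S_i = -9.11 + -9.67*i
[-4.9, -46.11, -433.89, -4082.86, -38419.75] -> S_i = -4.90*9.41^i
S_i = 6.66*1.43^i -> [6.66, 9.52, 13.62, 19.48, 27.85]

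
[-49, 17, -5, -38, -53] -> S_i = Random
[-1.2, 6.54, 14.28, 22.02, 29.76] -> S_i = -1.20 + 7.74*i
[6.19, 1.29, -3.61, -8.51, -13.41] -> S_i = 6.19 + -4.90*i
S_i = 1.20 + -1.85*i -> [1.2, -0.65, -2.5, -4.35, -6.2]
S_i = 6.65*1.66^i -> [6.65, 11.04, 18.32, 30.42, 50.5]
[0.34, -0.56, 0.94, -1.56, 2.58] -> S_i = 0.34*(-1.66)^i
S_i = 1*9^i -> [1, 9, 81, 729, 6561]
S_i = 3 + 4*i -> [3, 7, 11, 15, 19]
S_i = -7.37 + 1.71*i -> [-7.37, -5.66, -3.95, -2.24, -0.53]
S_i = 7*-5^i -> [7, -35, 175, -875, 4375]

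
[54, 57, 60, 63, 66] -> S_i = 54 + 3*i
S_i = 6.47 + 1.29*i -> [6.47, 7.76, 9.05, 10.34, 11.63]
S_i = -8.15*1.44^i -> [-8.15, -11.74, -16.9, -24.34, -35.04]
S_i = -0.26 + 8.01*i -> [-0.26, 7.75, 15.76, 23.77, 31.78]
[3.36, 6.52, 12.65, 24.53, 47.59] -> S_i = 3.36*1.94^i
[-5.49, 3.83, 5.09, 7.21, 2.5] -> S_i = Random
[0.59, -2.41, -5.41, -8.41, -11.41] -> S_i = 0.59 + -3.00*i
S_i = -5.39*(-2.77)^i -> [-5.39, 14.93, -41.36, 114.56, -317.33]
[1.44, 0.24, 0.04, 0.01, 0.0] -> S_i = 1.44*0.17^i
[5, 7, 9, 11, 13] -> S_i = 5 + 2*i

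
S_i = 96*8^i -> [96, 768, 6144, 49152, 393216]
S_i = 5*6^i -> [5, 30, 180, 1080, 6480]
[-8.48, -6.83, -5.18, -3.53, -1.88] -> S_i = -8.48 + 1.65*i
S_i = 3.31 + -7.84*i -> [3.31, -4.53, -12.37, -20.21, -28.05]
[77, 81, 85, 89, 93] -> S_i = 77 + 4*i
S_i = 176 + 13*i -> [176, 189, 202, 215, 228]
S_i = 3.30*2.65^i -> [3.3, 8.74, 23.17, 61.41, 162.74]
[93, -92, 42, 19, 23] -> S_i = Random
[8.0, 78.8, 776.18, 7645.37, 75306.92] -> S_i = 8.00*9.85^i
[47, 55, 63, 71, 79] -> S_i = 47 + 8*i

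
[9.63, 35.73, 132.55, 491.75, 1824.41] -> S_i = 9.63*3.71^i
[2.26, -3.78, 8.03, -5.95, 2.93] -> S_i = Random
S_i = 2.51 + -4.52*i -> [2.51, -2.01, -6.53, -11.05, -15.57]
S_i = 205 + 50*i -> [205, 255, 305, 355, 405]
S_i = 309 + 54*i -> [309, 363, 417, 471, 525]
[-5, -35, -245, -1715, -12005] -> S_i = -5*7^i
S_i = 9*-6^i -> [9, -54, 324, -1944, 11664]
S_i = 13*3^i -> [13, 39, 117, 351, 1053]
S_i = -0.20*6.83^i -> [-0.2, -1.37, -9.33, -63.72, -435.22]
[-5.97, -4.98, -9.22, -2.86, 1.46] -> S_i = Random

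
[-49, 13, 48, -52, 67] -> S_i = Random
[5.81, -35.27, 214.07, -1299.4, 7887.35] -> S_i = 5.81*(-6.07)^i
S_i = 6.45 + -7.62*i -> [6.45, -1.17, -8.79, -16.41, -24.03]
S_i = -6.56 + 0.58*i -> [-6.56, -5.98, -5.4, -4.82, -4.24]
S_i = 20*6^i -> [20, 120, 720, 4320, 25920]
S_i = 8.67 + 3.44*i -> [8.67, 12.11, 15.55, 18.99, 22.43]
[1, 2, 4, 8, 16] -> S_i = 1*2^i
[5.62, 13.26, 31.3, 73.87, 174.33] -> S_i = 5.62*2.36^i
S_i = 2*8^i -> [2, 16, 128, 1024, 8192]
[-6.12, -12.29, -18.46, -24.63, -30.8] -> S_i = -6.12 + -6.17*i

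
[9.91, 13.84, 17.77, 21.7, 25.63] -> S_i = 9.91 + 3.93*i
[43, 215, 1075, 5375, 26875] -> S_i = 43*5^i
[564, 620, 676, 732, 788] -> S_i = 564 + 56*i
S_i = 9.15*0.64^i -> [9.15, 5.86, 3.75, 2.4, 1.54]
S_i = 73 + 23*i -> [73, 96, 119, 142, 165]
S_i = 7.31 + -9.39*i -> [7.31, -2.08, -11.47, -20.86, -30.25]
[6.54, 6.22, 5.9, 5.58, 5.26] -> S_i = 6.54 + -0.32*i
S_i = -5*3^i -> [-5, -15, -45, -135, -405]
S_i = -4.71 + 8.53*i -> [-4.71, 3.82, 12.35, 20.88, 29.41]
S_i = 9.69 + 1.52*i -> [9.69, 11.21, 12.73, 14.25, 15.77]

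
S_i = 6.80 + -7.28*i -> [6.8, -0.48, -7.76, -15.04, -22.32]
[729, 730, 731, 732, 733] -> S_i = 729 + 1*i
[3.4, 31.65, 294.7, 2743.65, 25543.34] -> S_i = 3.40*9.31^i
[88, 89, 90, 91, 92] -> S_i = 88 + 1*i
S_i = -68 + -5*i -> [-68, -73, -78, -83, -88]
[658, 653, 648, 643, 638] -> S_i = 658 + -5*i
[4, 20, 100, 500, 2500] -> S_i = 4*5^i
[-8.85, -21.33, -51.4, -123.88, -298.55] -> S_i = -8.85*2.41^i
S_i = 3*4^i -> [3, 12, 48, 192, 768]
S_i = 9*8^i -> [9, 72, 576, 4608, 36864]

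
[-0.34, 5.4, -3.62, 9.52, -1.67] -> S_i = Random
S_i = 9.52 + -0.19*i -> [9.52, 9.33, 9.14, 8.95, 8.76]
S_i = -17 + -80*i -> [-17, -97, -177, -257, -337]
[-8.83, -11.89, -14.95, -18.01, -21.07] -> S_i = -8.83 + -3.06*i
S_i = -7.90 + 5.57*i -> [-7.9, -2.33, 3.24, 8.81, 14.38]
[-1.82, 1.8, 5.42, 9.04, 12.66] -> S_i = -1.82 + 3.62*i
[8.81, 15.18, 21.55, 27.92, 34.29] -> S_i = 8.81 + 6.37*i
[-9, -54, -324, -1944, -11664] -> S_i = -9*6^i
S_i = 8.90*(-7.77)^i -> [8.9, -69.15, 537.32, -4174.97, 32439.49]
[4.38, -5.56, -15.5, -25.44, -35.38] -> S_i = 4.38 + -9.94*i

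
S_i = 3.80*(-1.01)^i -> [3.8, -3.84, 3.88, -3.92, 3.95]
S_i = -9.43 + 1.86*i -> [-9.43, -7.57, -5.71, -3.85, -1.99]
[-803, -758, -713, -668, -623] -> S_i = -803 + 45*i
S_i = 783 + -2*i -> [783, 781, 779, 777, 775]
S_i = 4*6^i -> [4, 24, 144, 864, 5184]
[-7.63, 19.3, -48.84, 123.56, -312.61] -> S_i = -7.63*(-2.53)^i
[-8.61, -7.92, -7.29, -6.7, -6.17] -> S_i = -8.61*0.92^i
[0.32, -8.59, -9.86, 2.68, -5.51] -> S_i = Random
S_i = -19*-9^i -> [-19, 171, -1539, 13851, -124659]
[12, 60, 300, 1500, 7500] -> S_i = 12*5^i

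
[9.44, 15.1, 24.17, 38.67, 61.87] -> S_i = 9.44*1.60^i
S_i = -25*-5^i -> [-25, 125, -625, 3125, -15625]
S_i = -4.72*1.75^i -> [-4.72, -8.26, -14.46, -25.3, -44.27]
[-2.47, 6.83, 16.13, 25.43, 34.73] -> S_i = -2.47 + 9.30*i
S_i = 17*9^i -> [17, 153, 1377, 12393, 111537]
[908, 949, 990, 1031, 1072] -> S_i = 908 + 41*i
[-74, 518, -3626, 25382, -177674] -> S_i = -74*-7^i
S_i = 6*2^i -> [6, 12, 24, 48, 96]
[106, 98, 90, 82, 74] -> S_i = 106 + -8*i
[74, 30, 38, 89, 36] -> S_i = Random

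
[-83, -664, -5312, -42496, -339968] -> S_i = -83*8^i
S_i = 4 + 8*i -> [4, 12, 20, 28, 36]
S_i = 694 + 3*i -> [694, 697, 700, 703, 706]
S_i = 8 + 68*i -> [8, 76, 144, 212, 280]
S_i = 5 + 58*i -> [5, 63, 121, 179, 237]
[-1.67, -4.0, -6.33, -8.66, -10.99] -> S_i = -1.67 + -2.33*i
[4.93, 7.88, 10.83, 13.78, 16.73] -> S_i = 4.93 + 2.95*i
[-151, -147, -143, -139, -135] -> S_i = -151 + 4*i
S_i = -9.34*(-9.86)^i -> [-9.34, 92.09, -908.03, 8953.19, -88278.42]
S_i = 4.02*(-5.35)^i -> [4.02, -21.51, 115.06, -615.58, 3293.37]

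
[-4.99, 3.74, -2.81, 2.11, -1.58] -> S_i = -4.99*(-0.75)^i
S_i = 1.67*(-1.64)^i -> [1.67, -2.74, 4.49, -7.37, 12.08]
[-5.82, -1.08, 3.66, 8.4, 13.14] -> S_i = -5.82 + 4.74*i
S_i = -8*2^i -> [-8, -16, -32, -64, -128]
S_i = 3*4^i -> [3, 12, 48, 192, 768]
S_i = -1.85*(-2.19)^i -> [-1.85, 4.05, -8.87, 19.43, -42.55]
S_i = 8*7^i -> [8, 56, 392, 2744, 19208]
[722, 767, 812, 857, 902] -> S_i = 722 + 45*i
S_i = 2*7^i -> [2, 14, 98, 686, 4802]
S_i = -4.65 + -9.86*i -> [-4.65, -14.51, -24.37, -34.23, -44.09]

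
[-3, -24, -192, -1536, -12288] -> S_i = -3*8^i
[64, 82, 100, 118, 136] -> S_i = 64 + 18*i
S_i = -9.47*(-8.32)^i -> [-9.47, 78.79, -655.54, 5454.06, -45377.78]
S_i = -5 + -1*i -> [-5, -6, -7, -8, -9]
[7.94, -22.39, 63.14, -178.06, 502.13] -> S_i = 7.94*(-2.82)^i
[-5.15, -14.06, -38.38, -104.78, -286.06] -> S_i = -5.15*2.73^i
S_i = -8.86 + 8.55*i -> [-8.86, -0.31, 8.24, 16.79, 25.34]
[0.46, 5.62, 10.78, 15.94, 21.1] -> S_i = 0.46 + 5.16*i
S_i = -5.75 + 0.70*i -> [-5.75, -5.05, -4.35, -3.65, -2.95]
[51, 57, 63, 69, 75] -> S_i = 51 + 6*i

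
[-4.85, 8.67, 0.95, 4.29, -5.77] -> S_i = Random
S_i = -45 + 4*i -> [-45, -41, -37, -33, -29]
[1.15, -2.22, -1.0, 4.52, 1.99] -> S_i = Random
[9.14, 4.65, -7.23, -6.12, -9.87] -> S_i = Random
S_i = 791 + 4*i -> [791, 795, 799, 803, 807]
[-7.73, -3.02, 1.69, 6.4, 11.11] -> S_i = -7.73 + 4.71*i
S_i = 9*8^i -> [9, 72, 576, 4608, 36864]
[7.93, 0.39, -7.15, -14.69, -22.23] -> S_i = 7.93 + -7.54*i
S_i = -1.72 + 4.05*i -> [-1.72, 2.33, 6.38, 10.43, 14.48]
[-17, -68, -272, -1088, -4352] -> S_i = -17*4^i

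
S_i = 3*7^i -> [3, 21, 147, 1029, 7203]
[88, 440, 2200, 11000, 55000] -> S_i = 88*5^i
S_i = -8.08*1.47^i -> [-8.08, -11.88, -17.46, -25.67, -37.73]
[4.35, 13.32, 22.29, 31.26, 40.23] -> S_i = 4.35 + 8.97*i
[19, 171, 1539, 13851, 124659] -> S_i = 19*9^i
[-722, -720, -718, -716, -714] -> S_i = -722 + 2*i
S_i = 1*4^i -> [1, 4, 16, 64, 256]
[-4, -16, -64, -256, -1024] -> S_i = -4*4^i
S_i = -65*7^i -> [-65, -455, -3185, -22295, -156065]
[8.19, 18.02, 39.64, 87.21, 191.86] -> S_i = 8.19*2.20^i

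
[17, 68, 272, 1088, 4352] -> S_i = 17*4^i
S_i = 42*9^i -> [42, 378, 3402, 30618, 275562]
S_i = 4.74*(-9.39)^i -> [4.74, -44.51, 417.94, -3924.42, 36850.27]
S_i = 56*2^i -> [56, 112, 224, 448, 896]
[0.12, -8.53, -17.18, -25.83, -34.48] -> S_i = 0.12 + -8.65*i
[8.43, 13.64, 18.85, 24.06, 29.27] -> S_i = 8.43 + 5.21*i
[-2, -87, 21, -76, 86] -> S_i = Random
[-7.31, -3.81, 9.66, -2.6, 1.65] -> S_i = Random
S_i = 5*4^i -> [5, 20, 80, 320, 1280]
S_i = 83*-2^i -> [83, -166, 332, -664, 1328]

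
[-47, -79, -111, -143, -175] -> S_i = -47 + -32*i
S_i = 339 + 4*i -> [339, 343, 347, 351, 355]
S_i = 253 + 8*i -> [253, 261, 269, 277, 285]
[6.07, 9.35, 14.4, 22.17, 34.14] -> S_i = 6.07*1.54^i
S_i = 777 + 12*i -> [777, 789, 801, 813, 825]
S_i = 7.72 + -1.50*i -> [7.72, 6.22, 4.72, 3.22, 1.72]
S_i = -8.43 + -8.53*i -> [-8.43, -16.96, -25.49, -34.02, -42.55]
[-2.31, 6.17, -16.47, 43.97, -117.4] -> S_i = -2.31*(-2.67)^i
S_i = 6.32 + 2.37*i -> [6.32, 8.69, 11.06, 13.43, 15.8]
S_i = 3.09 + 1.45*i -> [3.09, 4.54, 5.99, 7.44, 8.89]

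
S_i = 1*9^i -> [1, 9, 81, 729, 6561]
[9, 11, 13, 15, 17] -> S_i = 9 + 2*i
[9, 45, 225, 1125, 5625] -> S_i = 9*5^i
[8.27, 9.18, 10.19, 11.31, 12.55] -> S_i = 8.27*1.11^i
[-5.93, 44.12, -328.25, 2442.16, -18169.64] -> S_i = -5.93*(-7.44)^i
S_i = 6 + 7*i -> [6, 13, 20, 27, 34]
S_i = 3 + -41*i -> [3, -38, -79, -120, -161]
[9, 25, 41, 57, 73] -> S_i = 9 + 16*i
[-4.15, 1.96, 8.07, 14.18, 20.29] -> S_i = -4.15 + 6.11*i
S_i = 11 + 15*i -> [11, 26, 41, 56, 71]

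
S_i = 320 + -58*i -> [320, 262, 204, 146, 88]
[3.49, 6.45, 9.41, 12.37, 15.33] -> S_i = 3.49 + 2.96*i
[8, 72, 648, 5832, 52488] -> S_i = 8*9^i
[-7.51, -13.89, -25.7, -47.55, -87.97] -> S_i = -7.51*1.85^i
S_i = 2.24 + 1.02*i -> [2.24, 3.26, 4.28, 5.3, 6.32]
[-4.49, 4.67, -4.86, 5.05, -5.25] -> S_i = -4.49*(-1.04)^i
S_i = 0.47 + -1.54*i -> [0.47, -1.07, -2.61, -4.15, -5.69]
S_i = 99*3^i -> [99, 297, 891, 2673, 8019]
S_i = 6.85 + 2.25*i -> [6.85, 9.1, 11.35, 13.6, 15.85]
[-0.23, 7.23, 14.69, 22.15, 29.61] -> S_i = -0.23 + 7.46*i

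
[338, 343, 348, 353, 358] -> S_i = 338 + 5*i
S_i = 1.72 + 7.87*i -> [1.72, 9.59, 17.46, 25.33, 33.2]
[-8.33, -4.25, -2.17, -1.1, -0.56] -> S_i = -8.33*0.51^i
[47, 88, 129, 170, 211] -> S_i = 47 + 41*i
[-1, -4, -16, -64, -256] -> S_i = -1*4^i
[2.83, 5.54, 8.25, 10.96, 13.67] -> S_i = 2.83 + 2.71*i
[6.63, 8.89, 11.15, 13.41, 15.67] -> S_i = 6.63 + 2.26*i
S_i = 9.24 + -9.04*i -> [9.24, 0.2, -8.84, -17.88, -26.92]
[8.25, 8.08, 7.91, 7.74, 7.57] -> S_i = 8.25 + -0.17*i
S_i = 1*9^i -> [1, 9, 81, 729, 6561]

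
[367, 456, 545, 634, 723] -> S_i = 367 + 89*i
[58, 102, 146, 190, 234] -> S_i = 58 + 44*i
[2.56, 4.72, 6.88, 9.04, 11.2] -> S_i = 2.56 + 2.16*i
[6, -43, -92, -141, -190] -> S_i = 6 + -49*i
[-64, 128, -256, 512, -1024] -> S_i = -64*-2^i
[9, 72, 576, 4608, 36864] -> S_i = 9*8^i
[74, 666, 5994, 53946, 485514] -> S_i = 74*9^i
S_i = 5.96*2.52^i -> [5.96, 15.02, 37.85, 95.38, 240.35]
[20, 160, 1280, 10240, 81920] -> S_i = 20*8^i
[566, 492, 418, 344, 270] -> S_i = 566 + -74*i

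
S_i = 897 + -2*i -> [897, 895, 893, 891, 889]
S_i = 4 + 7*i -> [4, 11, 18, 25, 32]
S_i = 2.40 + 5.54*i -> [2.4, 7.94, 13.48, 19.02, 24.56]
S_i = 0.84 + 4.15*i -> [0.84, 4.99, 9.14, 13.29, 17.44]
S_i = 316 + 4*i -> [316, 320, 324, 328, 332]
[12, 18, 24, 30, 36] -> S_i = 12 + 6*i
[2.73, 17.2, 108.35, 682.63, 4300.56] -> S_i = 2.73*6.30^i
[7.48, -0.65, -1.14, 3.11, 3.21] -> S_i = Random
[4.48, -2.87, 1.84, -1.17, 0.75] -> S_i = 4.48*(-0.64)^i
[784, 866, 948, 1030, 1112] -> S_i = 784 + 82*i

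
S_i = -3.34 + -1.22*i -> [-3.34, -4.56, -5.78, -7.0, -8.22]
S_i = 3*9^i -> [3, 27, 243, 2187, 19683]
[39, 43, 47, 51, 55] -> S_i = 39 + 4*i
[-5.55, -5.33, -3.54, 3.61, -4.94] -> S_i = Random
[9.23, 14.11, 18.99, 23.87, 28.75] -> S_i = 9.23 + 4.88*i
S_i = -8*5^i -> [-8, -40, -200, -1000, -5000]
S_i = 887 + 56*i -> [887, 943, 999, 1055, 1111]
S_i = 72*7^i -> [72, 504, 3528, 24696, 172872]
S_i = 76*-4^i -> [76, -304, 1216, -4864, 19456]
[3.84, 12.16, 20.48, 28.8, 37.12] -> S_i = 3.84 + 8.32*i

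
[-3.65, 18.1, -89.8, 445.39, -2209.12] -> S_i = -3.65*(-4.96)^i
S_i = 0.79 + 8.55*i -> [0.79, 9.34, 17.89, 26.44, 34.99]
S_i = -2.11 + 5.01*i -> [-2.11, 2.9, 7.91, 12.92, 17.93]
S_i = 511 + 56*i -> [511, 567, 623, 679, 735]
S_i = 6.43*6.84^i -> [6.43, 43.98, 300.83, 2057.69, 14074.58]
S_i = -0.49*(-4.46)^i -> [-0.49, 2.19, -9.75, 43.47, -193.88]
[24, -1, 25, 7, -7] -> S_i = Random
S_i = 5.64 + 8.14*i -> [5.64, 13.78, 21.92, 30.06, 38.2]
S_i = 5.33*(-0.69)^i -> [5.33, -3.68, 2.54, -1.75, 1.21]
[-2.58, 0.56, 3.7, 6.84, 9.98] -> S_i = -2.58 + 3.14*i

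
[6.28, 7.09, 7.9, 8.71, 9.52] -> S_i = 6.28 + 0.81*i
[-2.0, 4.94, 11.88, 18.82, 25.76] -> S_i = -2.00 + 6.94*i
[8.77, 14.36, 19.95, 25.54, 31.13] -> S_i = 8.77 + 5.59*i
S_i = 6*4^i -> [6, 24, 96, 384, 1536]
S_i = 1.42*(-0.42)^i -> [1.42, -0.6, 0.25, -0.11, 0.04]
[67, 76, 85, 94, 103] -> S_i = 67 + 9*i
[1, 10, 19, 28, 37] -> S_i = 1 + 9*i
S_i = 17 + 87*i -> [17, 104, 191, 278, 365]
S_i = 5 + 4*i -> [5, 9, 13, 17, 21]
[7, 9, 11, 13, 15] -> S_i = 7 + 2*i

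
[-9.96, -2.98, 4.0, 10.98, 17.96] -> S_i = -9.96 + 6.98*i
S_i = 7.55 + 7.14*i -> [7.55, 14.69, 21.83, 28.97, 36.11]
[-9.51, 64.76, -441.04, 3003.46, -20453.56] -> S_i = -9.51*(-6.81)^i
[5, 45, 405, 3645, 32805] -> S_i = 5*9^i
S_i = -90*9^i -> [-90, -810, -7290, -65610, -590490]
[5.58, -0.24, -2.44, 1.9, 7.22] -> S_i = Random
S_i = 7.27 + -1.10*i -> [7.27, 6.17, 5.07, 3.97, 2.87]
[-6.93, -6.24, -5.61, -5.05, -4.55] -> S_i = -6.93*0.90^i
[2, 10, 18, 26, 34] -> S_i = 2 + 8*i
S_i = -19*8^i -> [-19, -152, -1216, -9728, -77824]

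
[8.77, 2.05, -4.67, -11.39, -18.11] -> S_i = 8.77 + -6.72*i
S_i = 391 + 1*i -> [391, 392, 393, 394, 395]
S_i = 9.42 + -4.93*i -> [9.42, 4.49, -0.44, -5.37, -10.3]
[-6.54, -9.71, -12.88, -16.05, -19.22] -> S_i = -6.54 + -3.17*i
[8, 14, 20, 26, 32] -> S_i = 8 + 6*i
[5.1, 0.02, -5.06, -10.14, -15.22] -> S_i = 5.10 + -5.08*i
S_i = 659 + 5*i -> [659, 664, 669, 674, 679]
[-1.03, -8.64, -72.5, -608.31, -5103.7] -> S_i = -1.03*8.39^i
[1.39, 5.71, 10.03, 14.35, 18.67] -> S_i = 1.39 + 4.32*i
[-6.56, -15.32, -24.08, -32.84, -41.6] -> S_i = -6.56 + -8.76*i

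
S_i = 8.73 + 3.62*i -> [8.73, 12.35, 15.97, 19.59, 23.21]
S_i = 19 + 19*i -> [19, 38, 57, 76, 95]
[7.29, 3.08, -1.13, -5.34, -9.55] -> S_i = 7.29 + -4.21*i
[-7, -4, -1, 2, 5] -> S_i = -7 + 3*i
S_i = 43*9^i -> [43, 387, 3483, 31347, 282123]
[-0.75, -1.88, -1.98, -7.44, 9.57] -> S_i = Random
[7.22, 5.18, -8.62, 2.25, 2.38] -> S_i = Random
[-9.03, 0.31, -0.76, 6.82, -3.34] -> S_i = Random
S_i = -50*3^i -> [-50, -150, -450, -1350, -4050]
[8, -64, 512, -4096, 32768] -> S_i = 8*-8^i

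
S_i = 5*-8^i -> [5, -40, 320, -2560, 20480]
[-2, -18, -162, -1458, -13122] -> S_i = -2*9^i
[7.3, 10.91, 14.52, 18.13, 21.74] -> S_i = 7.30 + 3.61*i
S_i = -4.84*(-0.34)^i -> [-4.84, 1.65, -0.56, 0.19, -0.06]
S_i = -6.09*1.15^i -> [-6.09, -7.0, -8.05, -9.26, -10.65]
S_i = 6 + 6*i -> [6, 12, 18, 24, 30]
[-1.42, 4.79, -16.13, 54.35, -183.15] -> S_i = -1.42*(-3.37)^i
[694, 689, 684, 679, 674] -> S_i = 694 + -5*i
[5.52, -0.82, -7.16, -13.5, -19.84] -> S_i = 5.52 + -6.34*i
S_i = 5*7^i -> [5, 35, 245, 1715, 12005]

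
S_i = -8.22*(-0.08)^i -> [-8.22, 0.66, -0.05, 0.0, -0.0]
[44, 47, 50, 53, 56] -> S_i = 44 + 3*i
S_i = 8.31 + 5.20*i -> [8.31, 13.51, 18.71, 23.91, 29.11]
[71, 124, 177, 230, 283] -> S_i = 71 + 53*i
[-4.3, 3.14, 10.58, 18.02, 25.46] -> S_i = -4.30 + 7.44*i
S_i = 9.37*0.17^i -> [9.37, 1.59, 0.27, 0.05, 0.01]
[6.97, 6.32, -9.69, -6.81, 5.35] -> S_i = Random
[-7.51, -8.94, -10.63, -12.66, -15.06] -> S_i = -7.51*1.19^i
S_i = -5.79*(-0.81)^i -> [-5.79, 4.69, -3.8, 3.08, -2.49]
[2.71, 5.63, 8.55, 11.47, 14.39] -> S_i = 2.71 + 2.92*i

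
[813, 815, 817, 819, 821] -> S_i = 813 + 2*i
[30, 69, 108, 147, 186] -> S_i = 30 + 39*i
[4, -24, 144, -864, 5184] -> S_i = 4*-6^i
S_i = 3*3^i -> [3, 9, 27, 81, 243]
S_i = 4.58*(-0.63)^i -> [4.58, -2.89, 1.82, -1.15, 0.72]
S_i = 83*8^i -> [83, 664, 5312, 42496, 339968]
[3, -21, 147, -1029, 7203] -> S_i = 3*-7^i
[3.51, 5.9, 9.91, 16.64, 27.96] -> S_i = 3.51*1.68^i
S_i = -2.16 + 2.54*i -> [-2.16, 0.38, 2.92, 5.46, 8.0]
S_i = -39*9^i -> [-39, -351, -3159, -28431, -255879]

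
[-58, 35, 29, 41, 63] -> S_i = Random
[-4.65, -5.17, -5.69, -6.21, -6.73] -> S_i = -4.65 + -0.52*i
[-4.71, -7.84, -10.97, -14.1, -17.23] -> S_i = -4.71 + -3.13*i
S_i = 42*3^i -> [42, 126, 378, 1134, 3402]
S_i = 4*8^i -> [4, 32, 256, 2048, 16384]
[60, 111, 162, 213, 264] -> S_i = 60 + 51*i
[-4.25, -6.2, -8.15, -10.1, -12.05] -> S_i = -4.25 + -1.95*i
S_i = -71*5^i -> [-71, -355, -1775, -8875, -44375]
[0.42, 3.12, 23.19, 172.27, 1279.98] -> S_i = 0.42*7.43^i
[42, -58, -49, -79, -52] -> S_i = Random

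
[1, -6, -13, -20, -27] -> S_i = 1 + -7*i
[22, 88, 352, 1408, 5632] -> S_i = 22*4^i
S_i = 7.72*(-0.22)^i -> [7.72, -1.7, 0.37, -0.08, 0.02]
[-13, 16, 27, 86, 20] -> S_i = Random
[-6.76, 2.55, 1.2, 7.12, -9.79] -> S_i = Random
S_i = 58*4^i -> [58, 232, 928, 3712, 14848]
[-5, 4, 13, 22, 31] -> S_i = -5 + 9*i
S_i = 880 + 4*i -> [880, 884, 888, 892, 896]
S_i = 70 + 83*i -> [70, 153, 236, 319, 402]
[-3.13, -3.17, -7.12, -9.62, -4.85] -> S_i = Random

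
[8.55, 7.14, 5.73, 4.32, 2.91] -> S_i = 8.55 + -1.41*i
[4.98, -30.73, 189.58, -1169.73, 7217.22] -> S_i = 4.98*(-6.17)^i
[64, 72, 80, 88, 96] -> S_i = 64 + 8*i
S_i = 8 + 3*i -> [8, 11, 14, 17, 20]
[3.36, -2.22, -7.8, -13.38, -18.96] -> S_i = 3.36 + -5.58*i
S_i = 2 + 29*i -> [2, 31, 60, 89, 118]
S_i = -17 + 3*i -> [-17, -14, -11, -8, -5]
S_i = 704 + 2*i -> [704, 706, 708, 710, 712]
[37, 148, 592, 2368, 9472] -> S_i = 37*4^i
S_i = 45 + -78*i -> [45, -33, -111, -189, -267]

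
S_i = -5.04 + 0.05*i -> [-5.04, -4.99, -4.94, -4.89, -4.84]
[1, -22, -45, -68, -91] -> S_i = 1 + -23*i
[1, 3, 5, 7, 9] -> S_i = 1 + 2*i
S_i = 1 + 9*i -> [1, 10, 19, 28, 37]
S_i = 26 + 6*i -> [26, 32, 38, 44, 50]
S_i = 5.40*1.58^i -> [5.4, 8.53, 13.48, 21.3, 33.65]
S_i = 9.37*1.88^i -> [9.37, 17.62, 33.12, 62.26, 117.05]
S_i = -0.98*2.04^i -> [-0.98, -2.0, -4.08, -8.32, -16.97]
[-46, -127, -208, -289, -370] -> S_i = -46 + -81*i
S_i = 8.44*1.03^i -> [8.44, 8.69, 8.95, 9.22, 9.5]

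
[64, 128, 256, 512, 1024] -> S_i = 64*2^i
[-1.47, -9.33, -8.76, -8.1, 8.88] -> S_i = Random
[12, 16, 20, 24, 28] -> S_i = 12 + 4*i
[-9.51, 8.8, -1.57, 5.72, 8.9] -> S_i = Random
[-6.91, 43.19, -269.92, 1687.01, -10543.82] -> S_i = -6.91*(-6.25)^i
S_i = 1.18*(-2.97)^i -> [1.18, -3.5, 10.41, -30.91, 91.81]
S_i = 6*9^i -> [6, 54, 486, 4374, 39366]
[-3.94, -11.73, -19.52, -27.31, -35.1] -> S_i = -3.94 + -7.79*i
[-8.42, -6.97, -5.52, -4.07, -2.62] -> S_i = -8.42 + 1.45*i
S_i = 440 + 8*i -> [440, 448, 456, 464, 472]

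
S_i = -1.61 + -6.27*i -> [-1.61, -7.88, -14.15, -20.42, -26.69]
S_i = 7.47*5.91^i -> [7.47, 44.15, 260.91, 1542.0, 9113.19]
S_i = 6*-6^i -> [6, -36, 216, -1296, 7776]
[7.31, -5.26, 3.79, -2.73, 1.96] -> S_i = 7.31*(-0.72)^i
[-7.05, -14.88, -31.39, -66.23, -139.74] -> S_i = -7.05*2.11^i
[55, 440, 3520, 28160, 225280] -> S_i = 55*8^i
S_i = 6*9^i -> [6, 54, 486, 4374, 39366]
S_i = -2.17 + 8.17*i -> [-2.17, 6.0, 14.17, 22.34, 30.51]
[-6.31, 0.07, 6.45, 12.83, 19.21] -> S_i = -6.31 + 6.38*i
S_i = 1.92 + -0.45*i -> [1.92, 1.47, 1.02, 0.57, 0.12]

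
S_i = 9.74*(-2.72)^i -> [9.74, -26.49, 72.06, -196.0, 533.13]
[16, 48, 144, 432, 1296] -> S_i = 16*3^i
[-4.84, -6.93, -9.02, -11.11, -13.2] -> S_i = -4.84 + -2.09*i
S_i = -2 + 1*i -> [-2, -1, 0, 1, 2]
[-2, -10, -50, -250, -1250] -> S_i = -2*5^i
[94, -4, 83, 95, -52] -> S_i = Random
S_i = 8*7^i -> [8, 56, 392, 2744, 19208]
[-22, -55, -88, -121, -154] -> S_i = -22 + -33*i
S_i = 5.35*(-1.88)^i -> [5.35, -10.06, 18.91, -35.55, 66.83]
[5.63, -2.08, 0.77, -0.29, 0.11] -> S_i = 5.63*(-0.37)^i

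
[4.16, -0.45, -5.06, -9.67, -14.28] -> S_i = 4.16 + -4.61*i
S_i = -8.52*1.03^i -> [-8.52, -8.78, -9.04, -9.31, -9.59]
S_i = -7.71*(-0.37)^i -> [-7.71, 2.85, -1.06, 0.39, -0.14]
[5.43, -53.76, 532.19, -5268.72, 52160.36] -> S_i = 5.43*(-9.90)^i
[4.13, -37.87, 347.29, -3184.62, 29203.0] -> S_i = 4.13*(-9.17)^i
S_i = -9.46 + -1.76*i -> [-9.46, -11.22, -12.98, -14.74, -16.5]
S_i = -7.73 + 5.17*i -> [-7.73, -2.56, 2.61, 7.78, 12.95]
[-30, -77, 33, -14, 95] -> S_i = Random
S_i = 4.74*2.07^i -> [4.74, 9.81, 20.31, 42.04, 87.03]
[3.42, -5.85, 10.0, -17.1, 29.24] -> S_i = 3.42*(-1.71)^i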